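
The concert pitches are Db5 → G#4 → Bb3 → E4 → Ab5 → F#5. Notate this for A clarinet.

Written C4 sounds as A3 on the A clarinet, so concert pitches are written a minor third up.
Db5 becomes Fb5
G#4 becomes B4
Bb3 becomes Db4
E4 becomes G4
Ab5 becomes Cb6
F#5 becomes A5

Fb5 B4 Db4 G4 Cb6 A5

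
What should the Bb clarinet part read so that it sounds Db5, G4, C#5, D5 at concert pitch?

Eb5 A4 D#5 E5

The Bb clarinet sounds a major second below written, so the written part must be a major second above concert — transpose each note up.
Db5 -> Eb5
G4 -> A4
C#5 -> D#5
D5 -> E5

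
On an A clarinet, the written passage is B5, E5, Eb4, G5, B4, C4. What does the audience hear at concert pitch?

G#5 C#5 C4 E5 G#4 A3

The A clarinet sounds a minor third below written, so transpose each written note down a minor third.
B5 → G#5
E5 → C#5
Eb4 → C4
G5 → E5
B4 → G#4
C4 → A3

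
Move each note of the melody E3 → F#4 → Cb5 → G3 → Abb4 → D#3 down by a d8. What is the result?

E#2 F##3 C4 G#2 Ab3 D##2

A diminished octave down from E3 gives E#2.
F#4: an octave down reaches F, and 11 semitones makes it F##3.
Cb5: an octave down reaches C, and 11 semitones makes it C4.
G3: an octave down reaches G, and 11 semitones makes it G#2.
A diminished octave down from Abb4 gives Ab3.
A diminished octave down from D#3 gives D##2.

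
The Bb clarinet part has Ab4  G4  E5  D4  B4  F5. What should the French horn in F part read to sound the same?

First find concert pitch: the Bb clarinet sounds a major second below written, so Ab4 G4 E5 D4 B4 F5 sounds Gb4 F4 D5 C4 A4 Eb5.
Then write for French horn in F: it sounds a perfect fifth below written, so the part must be a perfect fifth above concert.
Gb4 → Db5
F4 → C5
D5 → A5
C4 → G4
A4 → E5
Eb5 → Bb5

Db5 C5 A5 G4 E5 Bb5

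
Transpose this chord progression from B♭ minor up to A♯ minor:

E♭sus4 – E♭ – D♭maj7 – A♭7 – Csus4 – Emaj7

B♭ minor up to A♯ minor is an augmented seventh; each chord root moves by that interval while the quality stays the same.
E♭sus4: root E♭ up an augmented seventh → D#, giving D#sus4.
E♭: root E♭ up an augmented seventh → D#, giving D#.
D♭maj7: root D♭ up an augmented seventh → C#, giving C#maj7.
A♭7: root A♭ up an augmented seventh → G#, giving G#7.
Csus4: root C up an augmented seventh → B#, giving B#sus4.
Emaj7: root E up an augmented seventh → D##, giving D##maj7.

D#sus4 D# C#maj7 G#7 B#sus4 D##maj7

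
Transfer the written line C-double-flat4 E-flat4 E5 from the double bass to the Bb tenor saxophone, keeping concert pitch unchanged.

First find concert pitch: the double bass sounds a perfect octave below written, so C-double-flat4 E-flat4 E5 sounds Cbb3 Eb3 E4.
Then write for Bb tenor saxophone: it sounds a major ninth below written, so the part must be a major ninth above concert.
Cbb3 → Dbb4
Eb3 → F4
E4 → F#5

Dbb4 F4 F#5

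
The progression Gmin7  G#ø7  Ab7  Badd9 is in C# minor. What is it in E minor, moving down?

Bbmin7 Bø7 Cb7 Dadd9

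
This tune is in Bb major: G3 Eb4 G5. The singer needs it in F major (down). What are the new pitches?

D3 Bb3 D5

Bb major to F major down is a perfect fourth, so every note moves down by that interval.
G3 becomes D3
Eb4 becomes Bb3
G5 becomes D5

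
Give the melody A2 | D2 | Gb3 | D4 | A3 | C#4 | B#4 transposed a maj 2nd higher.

A2 → B2
D2 → E2
Gb3 → Ab3
D4 → E4
A3 → B3
C#4 → D#4
B#4 → C##5

B2 E2 Ab3 E4 B3 D#4 C##5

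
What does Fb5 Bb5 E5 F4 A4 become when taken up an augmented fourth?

Bb5 E6 A#5 B4 D#5

Fb5 → Bb5
Bb5 → E6
E5 → A#5
F4 → B4
A4 → D#5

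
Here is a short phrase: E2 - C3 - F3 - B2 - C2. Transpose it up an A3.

G##2 E#3 A#3 D##3 E#2

E2: a third up reaches G, and 5 semitones makes it G##2.
An augmented third up from C3 gives E#3.
An augmented third up from F3 gives A#3.
B2 up an augmented third is D##3.
An augmented third up from C2 gives E#2.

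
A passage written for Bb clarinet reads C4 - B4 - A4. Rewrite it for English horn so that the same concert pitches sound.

F4 E5 D5

First find concert pitch: the Bb clarinet sounds a major second below written, so C4 B4 A4 sounds Bb3 A4 G4.
Then write for English horn: it sounds a perfect fifth below written, so the part must be a perfect fifth above concert.
Bb3 → F4
A4 → E5
G4 → D5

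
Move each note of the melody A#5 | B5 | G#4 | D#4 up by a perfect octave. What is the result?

A#6 B6 G#5 D#5

A#5: an octave up reaches A, and 12 semitones makes it A#6.
B5 up a perfect octave is B6.
G#4 up a perfect octave is G#5.
D#4: an octave up reaches D, and 12 semitones makes it D#5.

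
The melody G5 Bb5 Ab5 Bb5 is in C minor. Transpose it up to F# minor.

From C up to F# is an augmented fourth; apply that to each pitch.
G5 to C#6
Bb5 to E6
Ab5 to D6
Bb5 to E6

C#6 E6 D6 E6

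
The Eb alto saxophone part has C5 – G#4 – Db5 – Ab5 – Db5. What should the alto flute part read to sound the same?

First find concert pitch: the Eb alto saxophone sounds a major sixth below written, so C5 G#4 Db5 Ab5 Db5 sounds Eb4 B3 Fb4 Cb5 Fb4.
Then write for alto flute: it sounds a perfect fourth below written, so the part must be a perfect fourth above concert.
Eb4 → Ab4
B3 → E4
Fb4 → Bbb4
Cb5 → Fb5
Fb4 → Bbb4

Ab4 E4 Bbb4 Fb5 Bbb4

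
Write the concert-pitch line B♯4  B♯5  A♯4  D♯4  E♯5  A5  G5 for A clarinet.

The A clarinet sounds a minor third below written, so the written part must be a minor third above concert — transpose each note up.
B#4 → D#5
B#5 → D#6
A#4 → C#5
D#4 → F#4
E#5 → G#5
A5 → C6
G5 → Bb5

D#5 D#6 C#5 F#4 G#5 C6 Bb5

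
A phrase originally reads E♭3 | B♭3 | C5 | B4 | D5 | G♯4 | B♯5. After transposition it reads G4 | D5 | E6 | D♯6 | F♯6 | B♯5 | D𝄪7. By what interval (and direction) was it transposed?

up a major tenth

Take the first pair: Eb3 → G4. E to G spans 10 letter names, so the interval is some kind of tenth.
Eb3 to G4 is 16 semitones, which makes it a major tenth; the second version is higher, so the direction is up.
Checking another pair — B#5 → D##7 — gives the same interval.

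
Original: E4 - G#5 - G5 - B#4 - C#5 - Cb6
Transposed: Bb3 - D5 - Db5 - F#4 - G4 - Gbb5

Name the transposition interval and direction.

Take the first pair: E4 → Bb3. E to B spans 4 letter names, so the interval is some kind of fourth.
Bb3 to E4 is 6 semitones, which makes it an augmented fourth; the second version is lower, so the direction is down.
Checking another pair — Cb6 → Gbb5 — gives the same interval.

down an augmented fourth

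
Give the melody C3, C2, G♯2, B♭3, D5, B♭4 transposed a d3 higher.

A diminished third up from C3 gives Ebb3.
C2 up a diminished third is Ebb2.
G#2 up a diminished third is Bb2.
Bb3 up a diminished third is Dbb4.
A diminished third up from D5 gives Fb5.
Bb4: a third up reaches D, and 2 semitones makes it Dbb5.

Ebb3 Ebb2 Bb2 Dbb4 Fb5 Dbb5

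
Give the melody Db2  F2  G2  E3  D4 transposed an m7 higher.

Cb3 Eb3 F3 D4 C5

Db2 up a minor seventh is Cb3.
F2: a seventh up reaches E, and 10 semitones makes it Eb3.
A minor seventh up from G2 gives F3.
A minor seventh up from E3 gives D4.
D4: a seventh up reaches C, and 10 semitones makes it C5.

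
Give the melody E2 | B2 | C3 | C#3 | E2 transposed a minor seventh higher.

E2 -> D3
B2 -> A3
C3 -> Bb3
C#3 -> B3
E2 -> D3

D3 A3 Bb3 B3 D3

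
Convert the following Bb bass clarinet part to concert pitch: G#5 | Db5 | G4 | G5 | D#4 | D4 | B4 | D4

F#4 Cb4 F3 F4 C#3 C3 A3 C3

Written C4 on the Bb bass clarinet sounds as Bb2, a major ninth lower; apply that shift to every note.
G#5 -> F#4
Db5 -> Cb4
G4 -> F3
G5 -> F4
D#4 -> C#3
D4 -> C3
B4 -> A3
D4 -> C3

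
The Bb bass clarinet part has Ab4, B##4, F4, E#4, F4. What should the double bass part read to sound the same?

Gb4 A##4 Eb4 D#4 Eb4

First find concert pitch: the Bb bass clarinet sounds a major ninth below written, so Ab4 B##4 F4 E#4 F4 sounds Gb3 A##3 Eb3 D#3 Eb3.
Then write for double bass: it sounds a perfect octave below written, so the part must be a perfect octave above concert.
Gb3 → Gb4
A##3 → A##4
Eb3 → Eb4
D#3 → D#4
Eb3 → Eb4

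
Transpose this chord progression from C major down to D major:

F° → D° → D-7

C major down to D major is a minor seventh; each chord root moves by that interval while the quality stays the same.
F°: root F down a minor seventh → G, giving G°.
D°: root D down a minor seventh → E, giving E°.
D-7: root D down a minor seventh → E, giving E-7.

G° E° E-7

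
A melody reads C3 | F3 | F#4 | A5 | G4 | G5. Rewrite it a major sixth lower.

C3 becomes Eb2
F3 becomes Ab2
F#4 becomes A3
A5 becomes C5
G4 becomes Bb3
G5 becomes Bb4

Eb2 Ab2 A3 C5 Bb3 Bb4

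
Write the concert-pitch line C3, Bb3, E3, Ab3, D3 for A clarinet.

Written C4 sounds as A3 on the A clarinet, so concert pitches are written a minor third up.
C3 gives Eb3
Bb3 gives Db4
E3 gives G3
Ab3 gives Cb4
D3 gives F3

Eb3 Db4 G3 Cb4 F3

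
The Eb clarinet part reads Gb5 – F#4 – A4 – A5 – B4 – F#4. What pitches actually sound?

Bbb5 A4 C5 C6 D5 A4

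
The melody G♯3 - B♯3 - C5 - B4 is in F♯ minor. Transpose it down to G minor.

A2 C#3 Db4 C4

F♯ minor to G minor down is a major seventh, so every note moves down by that interval.
G#3 → A2
B#3 → C#3
C5 → Db4
B4 → C4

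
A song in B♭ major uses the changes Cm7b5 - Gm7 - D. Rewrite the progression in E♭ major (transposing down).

Fm7b5 Cm7 G

B♭ major down to E♭ major is a perfect fifth; each chord root moves by that interval while the quality stays the same.
Cm7b5: root C down a perfect fifth → F, giving Fm7b5.
Gm7: root G down a perfect fifth → C, giving Cm7.
D: root D down a perfect fifth → G, giving G.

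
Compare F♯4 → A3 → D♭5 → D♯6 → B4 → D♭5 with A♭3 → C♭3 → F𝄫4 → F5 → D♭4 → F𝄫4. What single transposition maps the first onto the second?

down an augmented sixth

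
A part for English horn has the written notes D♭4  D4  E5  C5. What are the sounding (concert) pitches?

Written C4 on the English horn sounds as F3, a perfect fifth lower; apply that shift to every note.
Db4 becomes Gb3
D4 becomes G3
E5 becomes A4
C5 becomes F4

Gb3 G3 A4 F4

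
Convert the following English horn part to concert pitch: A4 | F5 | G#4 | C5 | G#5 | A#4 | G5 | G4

Written C4 on the English horn sounds as F3, a perfect fifth lower; apply that shift to every note.
A4 becomes D4
F5 becomes Bb4
G#4 becomes C#4
C5 becomes F4
G#5 becomes C#5
A#4 becomes D#4
G5 becomes C5
G4 becomes C4

D4 Bb4 C#4 F4 C#5 D#4 C5 C4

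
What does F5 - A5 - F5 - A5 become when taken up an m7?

Eb6 G6 Eb6 G6

F5: a seventh up reaches E, and 10 semitones makes it Eb6.
A minor seventh up from A5 gives G6.
A minor seventh up from F5 gives Eb6.
A5 up a minor seventh is G6.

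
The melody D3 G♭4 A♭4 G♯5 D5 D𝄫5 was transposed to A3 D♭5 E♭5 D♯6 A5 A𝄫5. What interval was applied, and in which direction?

Take the first pair: D3 → A3. D to A spans 5 letter names, so the interval is some kind of fifth.
D3 to A3 is 7 semitones, which makes it a perfect fifth; the second version is higher, so the direction is up.
Checking another pair — Dbb5 → Abb5 — gives the same interval.

up a perfect fifth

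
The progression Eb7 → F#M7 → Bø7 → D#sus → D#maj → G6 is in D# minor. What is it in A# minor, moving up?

Bb7 C#M7 F#ø7 A#sus A#maj D6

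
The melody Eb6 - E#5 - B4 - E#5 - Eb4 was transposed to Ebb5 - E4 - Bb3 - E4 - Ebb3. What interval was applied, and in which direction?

Take the first pair: Eb6 → Ebb5. E to E spans 8 letter names, so the interval is some kind of octave.
Ebb5 to Eb6 is 13 semitones, which makes it an augmented octave; the second version is lower, so the direction is down.
Checking another pair — Eb4 → Ebb3 — gives the same interval.

down an augmented octave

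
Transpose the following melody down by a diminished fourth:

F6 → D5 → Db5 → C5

C#6 A#4 A4 G#4

A diminished fourth down from F6 gives C#6.
A diminished fourth down from D5 gives A#4.
A diminished fourth down from Db5 gives A4.
C5: a fourth down reaches G, and 4 semitones makes it G#4.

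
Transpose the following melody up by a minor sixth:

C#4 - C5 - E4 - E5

C#4 → A4
C5 → Ab5
E4 → C5
E5 → C6

A4 Ab5 C5 C6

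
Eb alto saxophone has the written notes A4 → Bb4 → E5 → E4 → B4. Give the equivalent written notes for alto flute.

First find concert pitch: the Eb alto saxophone sounds a major sixth below written, so A4 Bb4 E5 E4 B4 sounds C4 Db4 G4 G3 D4.
Then write for alto flute: it sounds a perfect fourth below written, so the part must be a perfect fourth above concert.
C4 → F4
Db4 → Gb4
G4 → C5
G3 → C4
D4 → G4

F4 Gb4 C5 C4 G4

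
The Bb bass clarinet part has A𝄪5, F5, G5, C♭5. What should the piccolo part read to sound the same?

First find concert pitch: the Bb bass clarinet sounds a major ninth below written, so A𝄪5 F5 G5 C♭5 sounds G##4 Eb4 F4 Bbb3.
Then write for piccolo: it sounds a perfect octave above written, so the part must be a perfect octave below concert.
G##4 → G##3
Eb4 → Eb3
F4 → F3
Bbb3 → Bbb2

G##3 Eb3 F3 Bbb2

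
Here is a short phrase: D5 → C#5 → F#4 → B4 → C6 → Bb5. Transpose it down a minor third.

B4 A#4 D#4 G#4 A5 G5

A minor third down from D5 gives B4.
C#5: a third down reaches A, and 3 semitones makes it A#4.
F#4 down a minor third is D#4.
B4 down a minor third is G#4.
C6 down a minor third is A5.
A minor third down from Bb5 gives G5.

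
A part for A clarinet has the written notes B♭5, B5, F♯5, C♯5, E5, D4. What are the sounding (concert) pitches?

Written C4 on the A clarinet sounds as A3, a minor third lower; apply that shift to every note.
Bb5 gives G5
B5 gives G#5
F#5 gives D#5
C#5 gives A#4
E5 gives C#5
D4 gives B3

G5 G#5 D#5 A#4 C#5 B3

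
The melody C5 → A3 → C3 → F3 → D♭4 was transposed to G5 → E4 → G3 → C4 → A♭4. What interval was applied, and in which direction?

From C5 to G5 is 5 letter names — a fifth of some quality.
C5 to G5 is 7 semitones, which makes it a perfect fifth; the second version is higher, so the direction is up.
Checking another pair — Db4 → Ab4 — gives the same interval.

up a perfect fifth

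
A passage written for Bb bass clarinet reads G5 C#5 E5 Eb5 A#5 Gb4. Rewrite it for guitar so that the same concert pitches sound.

F5 B4 D5 Db5 G#5 Fb4

First find concert pitch: the Bb bass clarinet sounds a major ninth below written, so G5 C#5 E5 Eb5 A#5 Gb4 sounds F4 B3 D4 Db4 G#4 Fb3.
Then write for guitar: it sounds a perfect octave below written, so the part must be a perfect octave above concert.
F4 → F5
B3 → B4
D4 → D5
Db4 → Db5
G#4 → G#5
Fb3 → Fb4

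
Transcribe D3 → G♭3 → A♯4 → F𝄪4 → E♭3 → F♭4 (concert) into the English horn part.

A3 Db4 E#5 C##5 Bb3 Cb5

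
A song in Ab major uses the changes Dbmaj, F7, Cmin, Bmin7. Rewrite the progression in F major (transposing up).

Bbmaj D7 Amin G#min7

Ab major up to F major is a major sixth; each chord root moves by that interval while the quality stays the same.
Dbmaj: root Db up a major sixth → Bb, giving Bbmaj.
F7: root F up a major sixth → D, giving D7.
Cmin: root C up a major sixth → A, giving Amin.
Bmin7: root B up a major sixth → G#, giving G#min7.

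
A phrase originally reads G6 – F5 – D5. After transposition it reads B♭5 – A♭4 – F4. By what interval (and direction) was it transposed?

From G6 to Bb5 is 6 letter names — a sixth of some quality.
Bb5 to G6 is 9 semitones, which makes it a major sixth; the second version is lower, so the direction is down.
Checking another pair — D5 → F4 — gives the same interval.

down a major sixth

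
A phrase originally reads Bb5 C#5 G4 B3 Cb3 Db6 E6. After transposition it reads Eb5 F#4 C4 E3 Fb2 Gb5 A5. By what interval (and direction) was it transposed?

down a perfect fifth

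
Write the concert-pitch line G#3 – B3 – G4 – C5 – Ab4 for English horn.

The English horn sounds a perfect fifth below written, so the written part must be a perfect fifth above concert — transpose each note up.
G#3 gives D#4
B3 gives F#4
G4 gives D5
C5 gives G5
Ab4 gives Eb5

D#4 F#4 D5 G5 Eb5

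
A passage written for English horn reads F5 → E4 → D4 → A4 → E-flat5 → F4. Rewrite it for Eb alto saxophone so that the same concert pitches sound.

First find concert pitch: the English horn sounds a perfect fifth below written, so F5 E4 D4 A4 E-flat5 F4 sounds Bb4 A3 G3 D4 Ab4 Bb3.
Then write for Eb alto saxophone: it sounds a major sixth below written, so the part must be a major sixth above concert.
Bb4 → G5
A3 → F#4
G3 → E4
D4 → B4
Ab4 → F5
Bb3 → G4

G5 F#4 E4 B4 F5 G4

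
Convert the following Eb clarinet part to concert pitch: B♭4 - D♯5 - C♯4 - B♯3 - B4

Db5 F#5 E4 D#4 D5

The Eb clarinet sounds a minor third above written, so transpose each written note up a minor third.
Bb4 becomes Db5
D#5 becomes F#5
C#4 becomes E4
B#3 becomes D#4
B4 becomes D5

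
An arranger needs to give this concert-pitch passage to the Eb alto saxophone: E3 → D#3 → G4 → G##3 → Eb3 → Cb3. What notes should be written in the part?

C#4 B#3 E5 E##4 C4 Ab3

Written C4 sounds as Eb3 on the Eb alto saxophone, so concert pitches are written a major sixth up.
E3 -> C#4
D#3 -> B#3
G4 -> E5
G##3 -> E##4
Eb3 -> C4
Cb3 -> Ab3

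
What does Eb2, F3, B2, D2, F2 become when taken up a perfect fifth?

Bb2 C4 F#3 A2 C3

Eb2 -> Bb2
F3 -> C4
B2 -> F#3
D2 -> A2
F2 -> C3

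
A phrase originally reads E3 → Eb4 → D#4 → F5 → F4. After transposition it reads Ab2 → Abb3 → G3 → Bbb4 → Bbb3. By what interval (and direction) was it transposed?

From E3 to Ab2 is 5 letter names — a fifth of some quality.
Ab2 to E3 is 8 semitones, which makes it an augmented fifth; the second version is lower, so the direction is down.
Checking another pair — F4 → Bbb3 — gives the same interval.

down an augmented fifth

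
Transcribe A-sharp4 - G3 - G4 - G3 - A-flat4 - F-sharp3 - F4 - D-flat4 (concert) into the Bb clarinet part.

B#4 A3 A4 A3 Bb4 G#3 G4 Eb4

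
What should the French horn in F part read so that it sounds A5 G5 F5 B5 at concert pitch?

Written C4 sounds as F3 on the French horn in F, so concert pitches are written a perfect fifth up.
A5 becomes E6
G5 becomes D6
F5 becomes C6
B5 becomes F#6

E6 D6 C6 F#6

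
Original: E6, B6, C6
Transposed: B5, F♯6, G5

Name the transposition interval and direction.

Take the first pair: E6 → B5. E to B spans 4 letter names, so the interval is some kind of fourth.
B5 to E6 is 5 semitones, which makes it a perfect fourth; the second version is lower, so the direction is down.
Checking another pair — C6 → G5 — gives the same interval.

down a perfect fourth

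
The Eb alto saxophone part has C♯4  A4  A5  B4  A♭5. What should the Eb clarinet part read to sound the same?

First find concert pitch: the Eb alto saxophone sounds a major sixth below written, so C♯4 A4 A5 B4 A♭5 sounds E3 C4 C5 D4 Cb5.
Then write for Eb clarinet: it sounds a minor third above written, so the part must be a minor third below concert.
E3 → C#3
C4 → A3
C5 → A4
D4 → B3
Cb5 → Ab4

C#3 A3 A4 B3 Ab4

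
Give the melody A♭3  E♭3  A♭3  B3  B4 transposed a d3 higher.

Cbb4 Gbb3 Cbb4 Db4 Db5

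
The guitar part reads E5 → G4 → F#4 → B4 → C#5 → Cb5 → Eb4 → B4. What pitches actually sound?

E4 G3 F#3 B3 C#4 Cb4 Eb3 B3

Written C4 on the guitar sounds as C3, a perfect octave lower; apply that shift to every note.
E5 -> E4
G4 -> G3
F#4 -> F#3
B4 -> B3
C#5 -> C#4
Cb5 -> Cb4
Eb4 -> Eb3
B4 -> B3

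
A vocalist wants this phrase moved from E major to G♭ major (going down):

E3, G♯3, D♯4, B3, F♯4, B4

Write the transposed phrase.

From E down to G♭ is an augmented sixth; apply that to each pitch.
E3 becomes Gb2
G#3 becomes Bb2
D#4 becomes F3
B3 becomes Db3
F#4 becomes Ab3
B4 becomes Db4

Gb2 Bb2 F3 Db3 Ab3 Db4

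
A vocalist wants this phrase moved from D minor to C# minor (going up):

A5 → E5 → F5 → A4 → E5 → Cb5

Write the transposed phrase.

G#6 D#6 E6 G#5 D#6 Bb5

From D up to C# is a major seventh; apply that to each pitch.
A5 gives G#6
E5 gives D#6
F5 gives E6
A4 gives G#5
E5 gives D#6
Cb5 gives Bb5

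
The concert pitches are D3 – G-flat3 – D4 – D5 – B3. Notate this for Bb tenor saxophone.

E4 Ab4 E5 E6 C#5

Written C4 sounds as Bb2 on the Bb tenor saxophone, so concert pitches are written a major ninth up.
D3 → E4
Gb3 → Ab4
D4 → E5
D5 → E6
B3 → C#5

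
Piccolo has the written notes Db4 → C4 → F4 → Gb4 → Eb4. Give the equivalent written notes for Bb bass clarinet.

First find concert pitch: the piccolo sounds a perfect octave above written, so Db4 C4 F4 Gb4 Eb4 sounds Db5 C5 F5 Gb5 Eb5.
Then write for Bb bass clarinet: it sounds a major ninth below written, so the part must be a major ninth above concert.
Db5 → Eb6
C5 → D6
F5 → G6
Gb5 → Ab6
Eb5 → F6

Eb6 D6 G6 Ab6 F6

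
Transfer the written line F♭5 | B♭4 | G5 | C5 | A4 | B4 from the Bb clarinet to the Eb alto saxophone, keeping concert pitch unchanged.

Cb6 F5 D6 G5 E5 F#5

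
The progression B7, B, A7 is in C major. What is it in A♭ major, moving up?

G7 G F7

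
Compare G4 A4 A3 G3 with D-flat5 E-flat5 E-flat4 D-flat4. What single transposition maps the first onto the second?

Take the first pair: G4 → Db5. G to D spans 5 letter names, so the interval is some kind of fifth.
G4 to Db5 is 6 semitones, which makes it a diminished fifth; the second version is higher, so the direction is up.
Checking another pair — G3 → Db4 — gives the same interval.

up a diminished fifth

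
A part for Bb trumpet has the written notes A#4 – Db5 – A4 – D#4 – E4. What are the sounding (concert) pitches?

The Bb trumpet sounds a major second below written, so transpose each written note down a major second.
A#4 gives G#4
Db5 gives Cb5
A4 gives G4
D#4 gives C#4
E4 gives D4

G#4 Cb5 G4 C#4 D4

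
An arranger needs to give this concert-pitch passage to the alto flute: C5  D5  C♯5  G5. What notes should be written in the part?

F5 G5 F#5 C6

The alto flute sounds a perfect fourth below written, so the written part must be a perfect fourth above concert — transpose each note up.
C5 → F5
D5 → G5
C#5 → F#5
G5 → C6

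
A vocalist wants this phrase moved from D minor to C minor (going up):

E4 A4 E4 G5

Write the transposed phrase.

D minor to C minor up is a minor seventh, so every note moves up by that interval.
E4 gives D5
A4 gives G5
E4 gives D5
G5 gives F6

D5 G5 D5 F6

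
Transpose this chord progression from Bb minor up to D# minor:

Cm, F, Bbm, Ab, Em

E#m A# D#m C# G##m

Bb minor up to D# minor is an augmented third; each chord root moves by that interval while the quality stays the same.
Cm: root C up an augmented third → E#, giving E#m.
F: root F up an augmented third → A#, giving A#.
Bbm: root Bb up an augmented third → D#, giving D#m.
Ab: root Ab up an augmented third → C#, giving C#.
Em: root E up an augmented third → G##, giving G##m.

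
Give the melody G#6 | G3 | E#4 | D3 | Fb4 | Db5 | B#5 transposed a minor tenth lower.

E#5 E2 C##3 B1 Db3 Bb3 G##4

G#6 -> E#5
G3 -> E2
E#4 -> C##3
D3 -> B1
Fb4 -> Db3
Db5 -> Bb3
B#5 -> G##4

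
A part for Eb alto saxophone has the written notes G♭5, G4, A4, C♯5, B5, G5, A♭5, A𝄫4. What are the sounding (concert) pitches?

Written C4 on the Eb alto saxophone sounds as Eb3, a major sixth lower; apply that shift to every note.
Gb5 becomes Bbb4
G4 becomes Bb3
A4 becomes C4
C#5 becomes E4
B5 becomes D5
G5 becomes Bb4
Ab5 becomes Cb5
Abb4 becomes Cbb4

Bbb4 Bb3 C4 E4 D5 Bb4 Cb5 Cbb4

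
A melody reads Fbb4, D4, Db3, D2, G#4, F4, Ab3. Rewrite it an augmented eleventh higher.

Bbb5 G#5 G4 G#3 C##6 B5 D5

Fbb4 up an augmented eleventh is Bbb5.
D4 up an augmented eleventh is G#5.
Db3 up an augmented eleventh is G4.
D2: an eleventh up reaches G, and 18 semitones makes it G#3.
An augmented eleventh up from G#4 gives C##6.
F4: an eleventh up reaches B, and 18 semitones makes it B5.
An augmented eleventh up from Ab3 gives D5.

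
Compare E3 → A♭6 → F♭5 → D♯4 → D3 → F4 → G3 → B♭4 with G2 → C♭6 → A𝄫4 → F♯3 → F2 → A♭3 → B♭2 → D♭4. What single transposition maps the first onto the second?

down a major sixth

Take the first pair: E3 → G2. E to G spans 6 letter names, so the interval is some kind of sixth.
G2 to E3 is 9 semitones, which makes it a major sixth; the second version is lower, so the direction is down.
Checking another pair — Bb4 → Db4 — gives the same interval.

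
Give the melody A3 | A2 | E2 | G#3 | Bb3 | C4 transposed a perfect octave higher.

A4 A3 E3 G#4 Bb4 C5

A3 → A4
A2 → A3
E2 → E3
G#3 → G#4
Bb3 → Bb4
C4 → C5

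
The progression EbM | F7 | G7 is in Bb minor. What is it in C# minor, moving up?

F#M G#7 A#7

Bb minor up to C# minor is an augmented second; each chord root moves by that interval while the quality stays the same.
EbM: root Eb up an augmented second → F#, giving F#M.
F7: root F up an augmented second → G#, giving G#7.
G7: root G up an augmented second → A#, giving A#7.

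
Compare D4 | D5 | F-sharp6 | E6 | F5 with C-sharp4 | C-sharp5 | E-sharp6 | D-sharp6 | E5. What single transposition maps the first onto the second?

down a minor second

Take the first pair: D4 → C#4. D to C spans 2 letter names, so the interval is some kind of second.
C#4 to D4 is 1 semitone, which makes it a minor second; the second version is lower, so the direction is down.
Checking another pair — F5 → E5 — gives the same interval.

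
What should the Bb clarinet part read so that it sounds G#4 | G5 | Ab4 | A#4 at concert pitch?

A#4 A5 Bb4 B#4

The Bb clarinet sounds a major second below written, so the written part must be a major second above concert — transpose each note up.
G#4 becomes A#4
G5 becomes A5
Ab4 becomes Bb4
A#4 becomes B#4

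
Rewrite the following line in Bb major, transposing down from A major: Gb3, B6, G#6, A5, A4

A major to Bb major down is a major seventh, so every note moves down by that interval.
Gb3 to Abb2
B6 to C6
G#6 to A5
A5 to Bb4
A4 to Bb3

Abb2 C6 A5 Bb4 Bb3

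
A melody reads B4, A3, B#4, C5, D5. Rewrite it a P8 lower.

B3 A2 B#3 C4 D4

A perfect octave down from B4 gives B3.
A3: an octave down reaches A, and 12 semitones makes it A2.
A perfect octave down from B#4 gives B#3.
C5: an octave down reaches C, and 12 semitones makes it C4.
D5 down a perfect octave is D4.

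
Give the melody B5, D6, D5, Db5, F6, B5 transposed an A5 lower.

Eb5 Gb5 Gb4 Gbb4 Bbb5 Eb5

B5: a fifth down reaches E, and 8 semitones makes it Eb5.
D6 down an augmented fifth is Gb5.
D5: a fifth down reaches G, and 8 semitones makes it Gb4.
An augmented fifth down from Db5 gives Gbb4.
F6: a fifth down reaches B, and 8 semitones makes it Bbb5.
B5 down an augmented fifth is Eb5.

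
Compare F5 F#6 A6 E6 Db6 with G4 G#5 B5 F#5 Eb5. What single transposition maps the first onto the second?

down a minor seventh

Take the first pair: F5 → G4. F to G spans 7 letter names, so the interval is some kind of seventh.
G4 to F5 is 10 semitones, which makes it a minor seventh; the second version is lower, so the direction is down.
Checking another pair — Db6 → Eb5 — gives the same interval.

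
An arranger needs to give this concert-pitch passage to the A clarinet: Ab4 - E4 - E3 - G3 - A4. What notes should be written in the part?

Cb5 G4 G3 Bb3 C5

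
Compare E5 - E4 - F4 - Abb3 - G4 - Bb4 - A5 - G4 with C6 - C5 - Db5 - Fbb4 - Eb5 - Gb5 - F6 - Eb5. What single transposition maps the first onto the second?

From E5 to C6 is 6 letter names — a sixth of some quality.
E5 to C6 is 8 semitones, which makes it a minor sixth; the second version is higher, so the direction is up.
Checking another pair — G4 → Eb5 — gives the same interval.

up a minor sixth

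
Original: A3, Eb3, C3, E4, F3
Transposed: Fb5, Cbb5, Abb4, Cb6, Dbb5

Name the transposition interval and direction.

From A3 to Fb5 is 13 letter names — a thirteenth of some quality.
A3 to Fb5 is 19 semitones, which makes it a diminished thirteenth; the second version is higher, so the direction is up.
Checking another pair — F3 → Dbb5 — gives the same interval.

up a diminished thirteenth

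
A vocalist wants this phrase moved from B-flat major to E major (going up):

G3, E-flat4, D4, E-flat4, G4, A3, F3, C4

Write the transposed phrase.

C#4 A4 G#4 A4 C#5 D#4 B3 F#4

From B-flat up to E is an augmented fourth; apply that to each pitch.
G3 gives C#4
Eb4 gives A4
D4 gives G#4
Eb4 gives A4
G4 gives C#5
A3 gives D#4
F3 gives B3
C4 gives F#4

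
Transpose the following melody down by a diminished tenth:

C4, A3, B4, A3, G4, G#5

A#2 F##2 G##3 F##2 E#3 E##4

C4 becomes A#2
A3 becomes F##2
B4 becomes G##3
A3 becomes F##2
G4 becomes E#3
G#5 becomes E##4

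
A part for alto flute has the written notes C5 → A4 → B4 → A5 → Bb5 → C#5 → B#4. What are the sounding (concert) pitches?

G4 E4 F#4 E5 F5 G#4 F##4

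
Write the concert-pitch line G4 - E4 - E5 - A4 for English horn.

The English horn sounds a perfect fifth below written, so the written part must be a perfect fifth above concert — transpose each note up.
G4 becomes D5
E4 becomes B4
E5 becomes B5
A4 becomes E5

D5 B4 B5 E5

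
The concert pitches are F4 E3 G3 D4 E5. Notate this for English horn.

C5 B3 D4 A4 B5

The English horn sounds a perfect fifth below written, so the written part must be a perfect fifth above concert — transpose each note up.
F4 to C5
E3 to B3
G3 to D4
D4 to A4
E5 to B5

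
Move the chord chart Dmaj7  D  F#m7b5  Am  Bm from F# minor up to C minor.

Abmaj7 Ab Cm7b5 Ebm Fm

F# minor up to C minor is a diminished fifth; each chord root moves by that interval while the quality stays the same.
Dmaj7: root D up a diminished fifth → Ab, giving Abmaj7.
D: root D up a diminished fifth → Ab, giving Ab.
F#m7b5: root F# up a diminished fifth → C, giving Cm7b5.
Am: root A up a diminished fifth → Eb, giving Ebm.
Bm: root B up a diminished fifth → F, giving Fm.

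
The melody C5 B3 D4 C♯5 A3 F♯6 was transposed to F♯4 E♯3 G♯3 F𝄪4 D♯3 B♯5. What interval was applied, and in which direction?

down a diminished fifth

Take the first pair: C5 → F#4. C to F spans 5 letter names, so the interval is some kind of fifth.
F#4 to C5 is 6 semitones, which makes it a diminished fifth; the second version is lower, so the direction is down.
Checking another pair — F#6 → B#5 — gives the same interval.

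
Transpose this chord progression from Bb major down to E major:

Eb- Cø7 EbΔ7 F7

Bb major down to E major is a diminished fifth; each chord root moves by that interval while the quality stays the same.
Eb-: root Eb down a diminished fifth → A, giving A-.
Cø7: root C down a diminished fifth → F#, giving F#ø7.
EbΔ7: root Eb down a diminished fifth → A, giving AΔ7.
F7: root F down a diminished fifth → B, giving B7.

A- F#ø7 AΔ7 B7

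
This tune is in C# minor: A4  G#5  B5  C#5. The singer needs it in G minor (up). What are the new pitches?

Eb5 D6 F6 G5

From C# up to G is a diminished fifth; apply that to each pitch.
A4 gives Eb5
G#5 gives D6
B5 gives F6
C#5 gives G5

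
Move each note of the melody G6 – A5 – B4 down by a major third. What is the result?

G6 gives Eb6
A5 gives F5
B4 gives G4

Eb6 F5 G4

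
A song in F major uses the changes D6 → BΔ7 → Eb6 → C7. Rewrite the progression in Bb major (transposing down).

G6 EΔ7 Ab6 F7

F major down to Bb major is a perfect fifth; each chord root moves by that interval while the quality stays the same.
D6: root D down a perfect fifth → G, giving G6.
BΔ7: root B down a perfect fifth → E, giving EΔ7.
Eb6: root Eb down a perfect fifth → Ab, giving Ab6.
C7: root C down a perfect fifth → F, giving F7.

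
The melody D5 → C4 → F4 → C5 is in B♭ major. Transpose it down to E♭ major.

From B♭ down to E♭ is a perfect fifth; apply that to each pitch.
D5 to G4
C4 to F3
F4 to Bb3
C5 to F4

G4 F3 Bb3 F4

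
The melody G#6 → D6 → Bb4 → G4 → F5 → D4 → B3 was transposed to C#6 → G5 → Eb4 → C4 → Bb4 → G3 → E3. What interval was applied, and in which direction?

From G#6 to C#6 is 5 letter names — a fifth of some quality.
C#6 to G#6 is 7 semitones, which makes it a perfect fifth; the second version is lower, so the direction is down.
Checking another pair — B3 → E3 — gives the same interval.

down a perfect fifth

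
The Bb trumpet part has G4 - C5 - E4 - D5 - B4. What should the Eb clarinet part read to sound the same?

First find concert pitch: the Bb trumpet sounds a major second below written, so G4 C5 E4 D5 B4 sounds F4 Bb4 D4 C5 A4.
Then write for Eb clarinet: it sounds a minor third above written, so the part must be a minor third below concert.
F4 → D4
Bb4 → G4
D4 → B3
C5 → A4
A4 → F#4

D4 G4 B3 A4 F#4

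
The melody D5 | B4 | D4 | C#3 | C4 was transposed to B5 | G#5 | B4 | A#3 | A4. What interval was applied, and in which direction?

From D5 to B5 is 6 letter names — a sixth of some quality.
D5 to B5 is 9 semitones, which makes it a major sixth; the second version is higher, so the direction is up.
Checking another pair — C4 → A4 — gives the same interval.

up a major sixth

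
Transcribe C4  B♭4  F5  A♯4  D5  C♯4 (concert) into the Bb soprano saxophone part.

D4 C5 G5 B#4 E5 D#4

The Bb soprano saxophone sounds a major second below written, so the written part must be a major second above concert — transpose each note up.
C4 to D4
Bb4 to C5
F5 to G5
A#4 to B#4
D5 to E5
C#4 to D#4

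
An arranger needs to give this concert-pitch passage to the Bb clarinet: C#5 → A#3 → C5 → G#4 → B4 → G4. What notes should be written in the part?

Written C4 sounds as Bb3 on the Bb clarinet, so concert pitches are written a major second up.
C#5 gives D#5
A#3 gives B#3
C5 gives D5
G#4 gives A#4
B4 gives C#5
G4 gives A4

D#5 B#3 D5 A#4 C#5 A4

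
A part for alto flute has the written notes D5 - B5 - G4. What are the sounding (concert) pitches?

The alto flute sounds a perfect fourth below written, so transpose each written note down a perfect fourth.
D5 gives A4
B5 gives F#5
G4 gives D4

A4 F#5 D4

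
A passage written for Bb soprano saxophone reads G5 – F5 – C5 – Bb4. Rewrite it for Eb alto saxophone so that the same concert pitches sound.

D6 C6 G5 F5

First find concert pitch: the Bb soprano saxophone sounds a major second below written, so G5 F5 C5 Bb4 sounds F5 Eb5 Bb4 Ab4.
Then write for Eb alto saxophone: it sounds a major sixth below written, so the part must be a major sixth above concert.
F5 → D6
Eb5 → C6
Bb4 → G5
Ab4 → F5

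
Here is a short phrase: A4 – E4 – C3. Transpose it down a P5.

A4 to D4
E4 to A3
C3 to F2

D4 A3 F2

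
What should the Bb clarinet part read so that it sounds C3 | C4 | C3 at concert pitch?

D3 D4 D3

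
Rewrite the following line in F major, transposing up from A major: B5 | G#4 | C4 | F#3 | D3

A major to F major up is a minor sixth, so every note moves up by that interval.
B5 to G6
G#4 to E5
C4 to Ab4
F#3 to D4
D3 to Bb3

G6 E5 Ab4 D4 Bb3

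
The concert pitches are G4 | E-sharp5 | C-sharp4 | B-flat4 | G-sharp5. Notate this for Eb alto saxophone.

E5 C##6 A#4 G5 E#6

Written C4 sounds as Eb3 on the Eb alto saxophone, so concert pitches are written a major sixth up.
G4 → E5
E#5 → C##6
C#4 → A#4
Bb4 → G5
G#5 → E#6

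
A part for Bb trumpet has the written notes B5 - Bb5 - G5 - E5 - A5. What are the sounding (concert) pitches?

The Bb trumpet sounds a major second below written, so transpose each written note down a major second.
B5 becomes A5
Bb5 becomes Ab5
G5 becomes F5
E5 becomes D5
A5 becomes G5

A5 Ab5 F5 D5 G5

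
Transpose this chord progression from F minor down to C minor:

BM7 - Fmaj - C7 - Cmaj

F#M7 Cmaj G7 Gmaj

F minor down to C minor is a perfect fourth; each chord root moves by that interval while the quality stays the same.
BM7: root B down a perfect fourth → F#, giving F#M7.
Fmaj: root F down a perfect fourth → C, giving Cmaj.
C7: root C down a perfect fourth → G, giving G7.
Cmaj: root C down a perfect fourth → G, giving Gmaj.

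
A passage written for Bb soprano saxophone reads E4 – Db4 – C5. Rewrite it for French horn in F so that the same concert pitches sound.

A4 Gb4 F5

First find concert pitch: the Bb soprano saxophone sounds a major second below written, so E4 Db4 C5 sounds D4 Cb4 Bb4.
Then write for French horn in F: it sounds a perfect fifth below written, so the part must be a perfect fifth above concert.
D4 → A4
Cb4 → Gb4
Bb4 → F5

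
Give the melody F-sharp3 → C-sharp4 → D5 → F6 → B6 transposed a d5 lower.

B#2 F##3 G#4 B5 E#6

F#3 gives B#2
C#4 gives F##3
D5 gives G#4
F6 gives B5
B6 gives E#6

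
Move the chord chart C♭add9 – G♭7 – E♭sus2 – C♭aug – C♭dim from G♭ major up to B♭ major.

Ebadd9 Bb7 Gsus2 Ebaug Ebdim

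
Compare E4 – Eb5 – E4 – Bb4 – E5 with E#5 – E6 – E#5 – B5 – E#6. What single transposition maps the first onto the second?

up an augmented octave

Take the first pair: E4 → E#5. E to E spans 8 letter names, so the interval is some kind of octave.
E4 to E#5 is 13 semitones, which makes it an augmented octave; the second version is higher, so the direction is up.
Checking another pair — E5 → E#6 — gives the same interval.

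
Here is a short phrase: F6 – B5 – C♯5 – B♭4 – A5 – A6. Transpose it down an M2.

F6 to Eb6
B5 to A5
C#5 to B4
Bb4 to Ab4
A5 to G5
A6 to G6

Eb6 A5 B4 Ab4 G5 G6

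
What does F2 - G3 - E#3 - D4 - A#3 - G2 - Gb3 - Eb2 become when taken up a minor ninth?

Gb3 Ab4 F#4 Eb5 B4 Ab3 Abb4 Fb3

F2 -> Gb3
G3 -> Ab4
E#3 -> F#4
D4 -> Eb5
A#3 -> B4
G2 -> Ab3
Gb3 -> Abb4
Eb2 -> Fb3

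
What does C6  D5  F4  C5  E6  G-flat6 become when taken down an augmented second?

Bbb5 Cb5 Ebb4 Bbb4 Db6 Fbb6

C6 -> Bbb5
D5 -> Cb5
F4 -> Ebb4
C5 -> Bbb4
E6 -> Db6
Gb6 -> Fbb6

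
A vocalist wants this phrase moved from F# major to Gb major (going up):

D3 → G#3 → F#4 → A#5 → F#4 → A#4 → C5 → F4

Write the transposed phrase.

Ebb3 Ab3 Gb4 Bb5 Gb4 Bb4 Dbb5 Gbb4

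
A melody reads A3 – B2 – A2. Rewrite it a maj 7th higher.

A3: a seventh up reaches G, and 11 semitones makes it G#4.
B2 up a major seventh is A#3.
A major seventh up from A2 gives G#3.

G#4 A#3 G#3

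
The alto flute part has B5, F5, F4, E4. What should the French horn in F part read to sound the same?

First find concert pitch: the alto flute sounds a perfect fourth below written, so B5 F5 F4 E4 sounds F#5 C5 C4 B3.
Then write for French horn in F: it sounds a perfect fifth below written, so the part must be a perfect fifth above concert.
F#5 → C#6
C5 → G5
C4 → G4
B3 → F#4

C#6 G5 G4 F#4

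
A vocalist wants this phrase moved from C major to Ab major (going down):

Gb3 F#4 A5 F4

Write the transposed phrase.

Ebb3 D4 F5 Db4

From C down to Ab is a major third; apply that to each pitch.
Gb3 → Ebb3
F#4 → D4
A5 → F5
F4 → Db4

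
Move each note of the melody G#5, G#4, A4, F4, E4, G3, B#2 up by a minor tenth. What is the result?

B6 B5 C6 Ab5 G5 Bb4 D#4

G#5 up a minor tenth is B6.
G#4: a tenth up reaches B, and 15 semitones makes it B5.
A4: a tenth up reaches C, and 15 semitones makes it C6.
F4 up a minor tenth is Ab5.
E4: a tenth up reaches G, and 15 semitones makes it G5.
G3 up a minor tenth is Bb4.
B#2: a tenth up reaches D, and 15 semitones makes it D#4.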